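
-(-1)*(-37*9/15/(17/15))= -333/17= -19.59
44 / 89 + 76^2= 514108 / 89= 5776.49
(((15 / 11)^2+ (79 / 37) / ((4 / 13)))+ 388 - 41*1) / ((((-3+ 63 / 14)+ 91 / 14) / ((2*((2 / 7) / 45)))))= 2123881 / 3760680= 0.56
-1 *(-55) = 55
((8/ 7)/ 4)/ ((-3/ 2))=-4/ 21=-0.19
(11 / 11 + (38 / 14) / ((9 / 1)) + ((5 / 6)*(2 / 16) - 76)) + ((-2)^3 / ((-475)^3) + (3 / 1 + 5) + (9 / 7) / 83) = -596973600190063 / 8966427750000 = -66.58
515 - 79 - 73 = 363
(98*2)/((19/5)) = 980/19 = 51.58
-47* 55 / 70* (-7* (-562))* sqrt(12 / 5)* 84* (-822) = 20062172592* sqrt(15) / 5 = 15540092067.51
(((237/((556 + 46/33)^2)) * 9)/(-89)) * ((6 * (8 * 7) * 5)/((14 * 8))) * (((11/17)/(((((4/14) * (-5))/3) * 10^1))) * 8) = 1609726041/1279768160170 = 0.00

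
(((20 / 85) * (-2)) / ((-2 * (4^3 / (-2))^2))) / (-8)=-1 / 34816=-0.00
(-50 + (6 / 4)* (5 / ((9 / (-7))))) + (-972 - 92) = -6719 / 6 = -1119.83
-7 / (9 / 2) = -14 / 9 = -1.56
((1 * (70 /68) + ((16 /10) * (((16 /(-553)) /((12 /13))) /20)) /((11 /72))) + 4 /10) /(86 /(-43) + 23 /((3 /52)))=21917943 /6152954500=0.00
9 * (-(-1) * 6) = 54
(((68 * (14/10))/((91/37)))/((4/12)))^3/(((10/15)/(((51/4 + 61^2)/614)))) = 240841969015932/16861975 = 14283141.15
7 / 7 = 1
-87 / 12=-29 / 4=-7.25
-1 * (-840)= 840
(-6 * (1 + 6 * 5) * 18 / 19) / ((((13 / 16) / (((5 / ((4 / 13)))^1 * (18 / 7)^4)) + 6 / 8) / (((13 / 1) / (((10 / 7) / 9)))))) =-575690903424 / 29963779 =-19212.89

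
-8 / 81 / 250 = -4 / 10125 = -0.00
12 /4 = 3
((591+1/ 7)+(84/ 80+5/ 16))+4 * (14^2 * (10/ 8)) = 880603/ 560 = 1572.51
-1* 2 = -2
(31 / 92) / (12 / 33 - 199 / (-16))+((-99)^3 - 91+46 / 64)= -1609107225635 / 1658208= -970389.25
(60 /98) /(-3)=-0.20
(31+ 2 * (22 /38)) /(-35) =-611 /665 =-0.92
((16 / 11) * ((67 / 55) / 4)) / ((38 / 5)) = 134 / 2299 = 0.06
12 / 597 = 4 / 199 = 0.02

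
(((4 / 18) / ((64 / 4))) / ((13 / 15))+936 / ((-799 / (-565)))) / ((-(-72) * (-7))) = -23571725 / 17948736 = -1.31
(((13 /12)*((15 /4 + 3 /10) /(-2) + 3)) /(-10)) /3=-169 /4800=-0.04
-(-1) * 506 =506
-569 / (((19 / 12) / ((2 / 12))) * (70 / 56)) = -4552 / 95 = -47.92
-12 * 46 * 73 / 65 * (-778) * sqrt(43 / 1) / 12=2612524 * sqrt(43) / 65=263561.01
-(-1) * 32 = 32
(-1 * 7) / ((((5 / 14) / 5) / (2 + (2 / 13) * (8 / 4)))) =-2940 / 13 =-226.15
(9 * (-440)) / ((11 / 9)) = -3240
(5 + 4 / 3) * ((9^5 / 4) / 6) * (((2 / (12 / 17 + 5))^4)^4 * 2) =99386253607383140892229287936 / 61425365346268570446197767595521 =0.00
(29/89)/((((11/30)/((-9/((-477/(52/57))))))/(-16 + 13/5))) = -202072/985853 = -0.20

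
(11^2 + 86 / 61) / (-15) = -2489 / 305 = -8.16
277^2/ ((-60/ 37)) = -2838973/ 60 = -47316.22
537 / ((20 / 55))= 5907 / 4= 1476.75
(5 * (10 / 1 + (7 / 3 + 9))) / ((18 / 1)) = 160 / 27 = 5.93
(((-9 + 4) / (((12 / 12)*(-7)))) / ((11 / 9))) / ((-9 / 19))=-95 / 77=-1.23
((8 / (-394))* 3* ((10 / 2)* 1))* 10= -600 / 197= -3.05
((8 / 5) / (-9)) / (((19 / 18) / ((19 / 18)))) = -8 / 45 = -0.18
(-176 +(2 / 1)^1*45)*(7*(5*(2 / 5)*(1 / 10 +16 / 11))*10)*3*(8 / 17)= -4941216 / 187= -26423.61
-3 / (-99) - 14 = -461 / 33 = -13.97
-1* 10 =-10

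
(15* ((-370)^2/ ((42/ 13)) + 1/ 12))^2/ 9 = 35192717199025/ 784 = 44888669896.72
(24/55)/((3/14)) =112/55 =2.04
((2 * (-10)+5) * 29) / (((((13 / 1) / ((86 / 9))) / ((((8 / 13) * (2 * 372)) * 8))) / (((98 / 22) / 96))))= -303070880 / 5577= -54342.99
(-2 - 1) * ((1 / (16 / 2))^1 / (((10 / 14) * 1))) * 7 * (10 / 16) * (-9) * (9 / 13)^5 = 78121827 / 23762752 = 3.29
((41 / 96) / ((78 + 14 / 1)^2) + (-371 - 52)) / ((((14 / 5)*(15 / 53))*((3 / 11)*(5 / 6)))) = -200380639393 / 85317120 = -2348.66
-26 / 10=-13 / 5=-2.60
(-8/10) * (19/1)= -76/5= -15.20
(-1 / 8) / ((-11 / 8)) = 1 / 11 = 0.09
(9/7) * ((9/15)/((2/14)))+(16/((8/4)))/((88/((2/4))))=599/110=5.45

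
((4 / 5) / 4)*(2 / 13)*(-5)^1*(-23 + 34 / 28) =305 / 91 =3.35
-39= -39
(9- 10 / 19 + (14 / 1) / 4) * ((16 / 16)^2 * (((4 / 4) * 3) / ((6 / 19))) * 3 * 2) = 1365 / 2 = 682.50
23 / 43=0.53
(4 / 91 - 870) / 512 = -1.70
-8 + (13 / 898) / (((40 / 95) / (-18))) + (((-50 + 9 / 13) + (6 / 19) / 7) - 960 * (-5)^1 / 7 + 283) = 5656789233 / 6210568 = 910.83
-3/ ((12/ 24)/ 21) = -126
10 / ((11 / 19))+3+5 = 278 / 11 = 25.27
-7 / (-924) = 1 / 132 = 0.01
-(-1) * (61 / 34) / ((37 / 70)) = 2135 / 629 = 3.39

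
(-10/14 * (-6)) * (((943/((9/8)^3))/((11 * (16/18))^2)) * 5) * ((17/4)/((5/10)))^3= 91164.09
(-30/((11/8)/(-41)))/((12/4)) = 3280/11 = 298.18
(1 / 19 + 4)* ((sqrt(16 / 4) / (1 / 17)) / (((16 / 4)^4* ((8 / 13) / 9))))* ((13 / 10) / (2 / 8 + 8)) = 60333 / 48640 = 1.24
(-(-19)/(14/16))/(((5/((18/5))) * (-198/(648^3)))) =-41358864384/1925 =-21485124.36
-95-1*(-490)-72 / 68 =6697 / 17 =393.94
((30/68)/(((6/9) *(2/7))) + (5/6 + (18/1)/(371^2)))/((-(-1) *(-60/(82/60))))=-7251917189/101083550400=-0.07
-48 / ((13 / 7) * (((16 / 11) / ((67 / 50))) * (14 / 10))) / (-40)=2211 / 5200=0.43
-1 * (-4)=4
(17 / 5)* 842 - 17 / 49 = 701301 / 245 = 2862.45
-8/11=-0.73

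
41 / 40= 1.02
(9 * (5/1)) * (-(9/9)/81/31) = -5/279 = -0.02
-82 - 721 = -803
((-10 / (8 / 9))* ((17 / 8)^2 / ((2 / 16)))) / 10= -2601 / 64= -40.64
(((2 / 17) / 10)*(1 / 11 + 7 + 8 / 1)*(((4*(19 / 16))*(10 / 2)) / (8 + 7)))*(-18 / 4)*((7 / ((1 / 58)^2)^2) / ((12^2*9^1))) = -7807674959 / 100980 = -77319.02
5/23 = 0.22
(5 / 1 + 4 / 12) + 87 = 277 / 3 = 92.33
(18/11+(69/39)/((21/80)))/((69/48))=402464/69069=5.83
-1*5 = -5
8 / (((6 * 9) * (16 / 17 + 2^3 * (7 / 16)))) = 136 / 4077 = 0.03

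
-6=-6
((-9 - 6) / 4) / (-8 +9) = -3.75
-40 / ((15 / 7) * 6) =-28 / 9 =-3.11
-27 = -27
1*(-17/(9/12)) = -68/3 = -22.67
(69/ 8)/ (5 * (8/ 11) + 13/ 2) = 759/ 892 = 0.85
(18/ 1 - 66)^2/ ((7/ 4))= 9216/ 7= 1316.57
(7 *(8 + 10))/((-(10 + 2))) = -21/2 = -10.50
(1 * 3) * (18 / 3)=18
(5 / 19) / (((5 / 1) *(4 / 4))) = 1 / 19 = 0.05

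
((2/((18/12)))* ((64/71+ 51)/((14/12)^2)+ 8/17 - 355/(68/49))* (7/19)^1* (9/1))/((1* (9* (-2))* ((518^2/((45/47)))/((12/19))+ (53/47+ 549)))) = 108679268655/905056829458082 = 0.00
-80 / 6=-40 / 3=-13.33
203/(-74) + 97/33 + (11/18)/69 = 0.21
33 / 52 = 0.63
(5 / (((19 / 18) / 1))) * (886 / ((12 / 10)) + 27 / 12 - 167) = 103245 / 38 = 2716.97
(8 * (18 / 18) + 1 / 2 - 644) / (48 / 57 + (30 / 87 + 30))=-700321 / 34368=-20.38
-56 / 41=-1.37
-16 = -16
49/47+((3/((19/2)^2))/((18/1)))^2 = 57471749/55125783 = 1.04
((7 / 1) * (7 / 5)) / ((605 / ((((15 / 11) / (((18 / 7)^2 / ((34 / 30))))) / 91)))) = 5831 / 140154300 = 0.00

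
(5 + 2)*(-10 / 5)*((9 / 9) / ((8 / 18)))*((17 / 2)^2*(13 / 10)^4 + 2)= -6563.13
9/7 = 1.29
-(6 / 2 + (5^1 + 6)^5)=-161054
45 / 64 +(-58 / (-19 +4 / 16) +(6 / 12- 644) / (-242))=340853 / 52800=6.46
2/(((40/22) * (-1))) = -11/10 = -1.10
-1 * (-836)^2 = -698896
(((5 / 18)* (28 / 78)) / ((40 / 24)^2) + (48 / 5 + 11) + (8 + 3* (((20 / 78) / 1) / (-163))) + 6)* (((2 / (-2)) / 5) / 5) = -1100752 / 794625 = -1.39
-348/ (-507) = 116/ 169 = 0.69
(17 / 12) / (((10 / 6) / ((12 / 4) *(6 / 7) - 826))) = -24497 / 35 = -699.91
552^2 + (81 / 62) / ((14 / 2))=132241617 / 434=304704.19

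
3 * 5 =15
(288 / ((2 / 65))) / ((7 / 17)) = 159120 / 7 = 22731.43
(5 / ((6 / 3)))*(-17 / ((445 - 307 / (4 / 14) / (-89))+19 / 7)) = -10591 / 114579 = -0.09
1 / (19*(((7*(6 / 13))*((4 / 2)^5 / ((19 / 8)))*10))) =13 / 107520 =0.00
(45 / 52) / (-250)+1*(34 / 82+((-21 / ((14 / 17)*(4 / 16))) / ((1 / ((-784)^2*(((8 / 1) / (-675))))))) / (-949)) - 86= -4679343533 / 5387400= -868.57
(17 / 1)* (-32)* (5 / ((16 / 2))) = -340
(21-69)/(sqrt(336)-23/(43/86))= 48 * sqrt(21)/445+552/445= 1.73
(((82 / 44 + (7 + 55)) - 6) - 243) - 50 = -5173 / 22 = -235.14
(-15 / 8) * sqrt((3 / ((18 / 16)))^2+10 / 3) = -5 * sqrt(94) / 8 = -6.06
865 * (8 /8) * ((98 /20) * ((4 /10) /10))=169.54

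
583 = 583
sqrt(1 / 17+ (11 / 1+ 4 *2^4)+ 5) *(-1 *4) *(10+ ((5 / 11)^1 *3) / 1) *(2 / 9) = -1000 *sqrt(23137) / 1683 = -90.38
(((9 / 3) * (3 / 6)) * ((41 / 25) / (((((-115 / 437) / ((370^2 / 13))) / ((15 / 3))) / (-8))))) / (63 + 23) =45786.81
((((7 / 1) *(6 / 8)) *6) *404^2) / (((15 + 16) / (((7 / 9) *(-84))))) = -10835436.39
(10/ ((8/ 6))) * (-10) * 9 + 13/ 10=-6737/ 10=-673.70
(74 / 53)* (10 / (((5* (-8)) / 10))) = -185 / 53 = -3.49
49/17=2.88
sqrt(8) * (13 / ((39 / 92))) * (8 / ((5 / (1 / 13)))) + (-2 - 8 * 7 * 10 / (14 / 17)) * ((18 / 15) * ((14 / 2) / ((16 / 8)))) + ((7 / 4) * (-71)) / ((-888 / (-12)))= -4241797 / 1480 + 1472 * sqrt(2) / 195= -2855.40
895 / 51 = 17.55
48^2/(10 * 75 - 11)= 2304/739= 3.12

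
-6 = -6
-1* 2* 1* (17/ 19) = -34/ 19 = -1.79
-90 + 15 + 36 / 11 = -789 / 11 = -71.73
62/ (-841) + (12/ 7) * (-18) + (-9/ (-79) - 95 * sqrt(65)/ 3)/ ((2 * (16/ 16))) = -95 * sqrt(65)/ 6 - 28717237/ 930146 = -158.53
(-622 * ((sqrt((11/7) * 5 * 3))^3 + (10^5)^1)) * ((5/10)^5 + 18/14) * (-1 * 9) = 136241325 * sqrt(1155)/5488 + 5160656250/7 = 738080302.67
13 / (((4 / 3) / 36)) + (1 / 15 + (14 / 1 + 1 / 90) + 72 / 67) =2207899 / 6030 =366.15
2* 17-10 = 24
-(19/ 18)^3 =-6859/ 5832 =-1.18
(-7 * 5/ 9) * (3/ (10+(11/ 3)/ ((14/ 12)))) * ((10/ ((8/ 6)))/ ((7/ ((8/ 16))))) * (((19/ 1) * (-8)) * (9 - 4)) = 16625/ 46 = 361.41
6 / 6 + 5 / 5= 2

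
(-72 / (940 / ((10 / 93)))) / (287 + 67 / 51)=-153 / 5355932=-0.00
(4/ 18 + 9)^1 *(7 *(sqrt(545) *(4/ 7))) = 332 *sqrt(545)/ 9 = 861.18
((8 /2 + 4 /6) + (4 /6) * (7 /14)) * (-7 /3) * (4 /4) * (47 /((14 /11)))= -2585 /6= -430.83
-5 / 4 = -1.25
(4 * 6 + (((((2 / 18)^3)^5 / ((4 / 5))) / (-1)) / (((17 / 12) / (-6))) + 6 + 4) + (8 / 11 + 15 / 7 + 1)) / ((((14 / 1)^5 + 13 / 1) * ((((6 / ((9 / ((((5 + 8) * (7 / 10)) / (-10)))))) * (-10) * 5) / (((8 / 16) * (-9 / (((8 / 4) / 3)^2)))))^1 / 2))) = -567024177788663731 / 12062867816244218335362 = -0.00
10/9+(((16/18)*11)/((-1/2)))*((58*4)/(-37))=4578/37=123.73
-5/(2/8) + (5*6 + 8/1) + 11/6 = 19.83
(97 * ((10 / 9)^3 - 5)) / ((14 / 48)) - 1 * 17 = -2081437 / 1701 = -1223.65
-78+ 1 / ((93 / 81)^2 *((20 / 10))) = -149187 / 1922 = -77.62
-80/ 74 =-40/ 37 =-1.08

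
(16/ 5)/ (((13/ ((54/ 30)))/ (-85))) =-2448/ 65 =-37.66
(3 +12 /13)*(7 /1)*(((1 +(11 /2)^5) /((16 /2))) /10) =4423587 /2560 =1727.96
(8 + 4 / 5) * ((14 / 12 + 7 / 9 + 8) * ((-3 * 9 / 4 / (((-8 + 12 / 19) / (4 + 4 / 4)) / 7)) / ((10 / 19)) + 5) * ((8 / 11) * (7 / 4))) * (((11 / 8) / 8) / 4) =145369301 / 460800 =315.47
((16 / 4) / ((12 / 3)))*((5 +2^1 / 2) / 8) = 3 / 4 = 0.75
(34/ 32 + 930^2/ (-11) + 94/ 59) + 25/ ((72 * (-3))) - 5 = -22045260911/ 280368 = -78629.73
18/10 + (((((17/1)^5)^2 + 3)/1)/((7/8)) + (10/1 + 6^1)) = 11519965145529/5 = 2303993029105.80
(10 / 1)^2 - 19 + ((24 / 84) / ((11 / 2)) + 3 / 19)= 118810 / 1463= 81.21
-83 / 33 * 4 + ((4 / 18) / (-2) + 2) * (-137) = -26615 / 99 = -268.84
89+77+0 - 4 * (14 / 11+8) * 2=1010 / 11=91.82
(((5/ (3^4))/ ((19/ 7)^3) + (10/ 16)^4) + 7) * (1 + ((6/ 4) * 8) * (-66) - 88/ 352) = -5661.93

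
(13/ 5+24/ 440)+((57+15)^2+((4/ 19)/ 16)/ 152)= 3295392887/ 635360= 5186.65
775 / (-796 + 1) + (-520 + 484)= -5879 / 159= -36.97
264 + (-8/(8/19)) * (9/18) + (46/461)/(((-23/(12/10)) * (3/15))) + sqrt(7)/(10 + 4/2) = sqrt(7)/12 + 234625/922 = 254.69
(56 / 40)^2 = 1.96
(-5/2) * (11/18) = -55/36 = -1.53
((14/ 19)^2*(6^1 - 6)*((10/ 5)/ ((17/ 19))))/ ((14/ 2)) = 0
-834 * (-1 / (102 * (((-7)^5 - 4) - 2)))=-139 / 285821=-0.00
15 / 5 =3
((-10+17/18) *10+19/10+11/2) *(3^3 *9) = -101034/5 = -20206.80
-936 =-936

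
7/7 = 1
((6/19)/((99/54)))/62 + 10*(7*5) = 2267668/6479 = 350.00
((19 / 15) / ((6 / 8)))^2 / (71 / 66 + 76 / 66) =127072 / 99225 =1.28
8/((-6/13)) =-52/3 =-17.33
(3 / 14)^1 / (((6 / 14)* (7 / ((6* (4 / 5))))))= 12 / 35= 0.34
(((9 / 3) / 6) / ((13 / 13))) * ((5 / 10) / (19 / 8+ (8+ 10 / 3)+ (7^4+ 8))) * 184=1104 / 58145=0.02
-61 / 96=-0.64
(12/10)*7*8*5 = 336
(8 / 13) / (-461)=-8 / 5993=-0.00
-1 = -1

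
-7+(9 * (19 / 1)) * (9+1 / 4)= 6299 / 4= 1574.75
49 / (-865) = -49 / 865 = -0.06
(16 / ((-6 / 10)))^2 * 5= 32000 / 9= 3555.56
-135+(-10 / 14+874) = 5168 / 7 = 738.29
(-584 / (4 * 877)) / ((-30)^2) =-73 / 394650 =-0.00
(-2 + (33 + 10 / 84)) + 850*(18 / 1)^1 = 15331.12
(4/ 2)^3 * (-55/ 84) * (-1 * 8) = 880/ 21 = 41.90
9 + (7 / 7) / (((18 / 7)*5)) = 817 / 90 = 9.08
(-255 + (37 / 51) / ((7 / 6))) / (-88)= 30271 / 10472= 2.89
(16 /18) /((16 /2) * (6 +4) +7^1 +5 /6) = 16 /1581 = 0.01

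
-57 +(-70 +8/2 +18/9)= -121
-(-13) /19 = 13 /19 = 0.68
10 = 10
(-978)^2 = 956484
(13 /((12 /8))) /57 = 26 /171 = 0.15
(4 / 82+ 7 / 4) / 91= 295 / 14924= 0.02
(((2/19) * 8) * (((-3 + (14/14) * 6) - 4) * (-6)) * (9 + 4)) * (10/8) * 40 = 62400/19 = 3284.21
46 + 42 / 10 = 251 / 5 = 50.20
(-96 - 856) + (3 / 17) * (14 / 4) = -32347 / 34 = -951.38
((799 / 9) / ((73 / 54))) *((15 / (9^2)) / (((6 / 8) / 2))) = 63920 / 1971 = 32.43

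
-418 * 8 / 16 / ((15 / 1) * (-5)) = 209 / 75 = 2.79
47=47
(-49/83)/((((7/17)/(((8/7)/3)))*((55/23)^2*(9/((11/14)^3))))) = -98923/19216575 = -0.01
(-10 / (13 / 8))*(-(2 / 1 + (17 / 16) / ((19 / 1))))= 3125 / 247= 12.65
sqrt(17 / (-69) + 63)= sqrt(298770) / 69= 7.92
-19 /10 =-1.90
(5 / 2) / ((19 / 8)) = 20 / 19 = 1.05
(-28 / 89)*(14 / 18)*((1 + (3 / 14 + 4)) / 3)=-1022 / 2403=-0.43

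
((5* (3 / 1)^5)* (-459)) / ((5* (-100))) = 111537 / 100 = 1115.37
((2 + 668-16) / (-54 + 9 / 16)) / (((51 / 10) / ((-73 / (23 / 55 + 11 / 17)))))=7002160 / 42579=164.45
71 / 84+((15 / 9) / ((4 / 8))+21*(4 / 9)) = 1135 / 84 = 13.51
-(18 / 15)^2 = -36 / 25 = -1.44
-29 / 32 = -0.91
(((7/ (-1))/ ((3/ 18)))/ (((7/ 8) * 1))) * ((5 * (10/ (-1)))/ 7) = 2400/ 7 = 342.86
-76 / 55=-1.38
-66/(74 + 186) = -33/130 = -0.25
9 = 9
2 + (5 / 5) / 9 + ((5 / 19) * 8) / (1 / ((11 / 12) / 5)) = 427 / 171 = 2.50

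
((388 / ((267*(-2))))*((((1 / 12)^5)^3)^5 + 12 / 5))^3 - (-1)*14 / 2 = 330268807838706835469824318365966853472787938925737062011013847363113956425228088065894782729447696893765820844269462674002933191630165697734111653879430625531129650724644478136958316578350308338693739643297706672237520922739126954803914730490312210147 / 194596117351122813746210608320430552704932309588902535298760009701676158186540294180535945143946338245723674341611274633001542646813974285329394702261192449067621458569904748050768776931167819158584436853048924236981412234511578627404316998258130944000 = 1.70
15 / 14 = 1.07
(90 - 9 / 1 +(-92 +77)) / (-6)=-11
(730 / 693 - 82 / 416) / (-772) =-123427 / 111279168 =-0.00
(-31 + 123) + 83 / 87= 8087 / 87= 92.95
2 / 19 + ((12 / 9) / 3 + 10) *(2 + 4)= 3578 / 57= 62.77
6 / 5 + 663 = 3321 / 5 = 664.20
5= 5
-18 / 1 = -18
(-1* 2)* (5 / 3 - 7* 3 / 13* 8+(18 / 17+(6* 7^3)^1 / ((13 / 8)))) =-1665806 / 663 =-2512.53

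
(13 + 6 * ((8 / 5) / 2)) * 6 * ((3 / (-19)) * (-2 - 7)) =14418 / 95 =151.77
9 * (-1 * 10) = -90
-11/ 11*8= -8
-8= -8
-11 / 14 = -0.79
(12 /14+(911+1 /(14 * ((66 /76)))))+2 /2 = 30127 /33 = 912.94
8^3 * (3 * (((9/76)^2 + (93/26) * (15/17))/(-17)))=-388479456/1356277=-286.43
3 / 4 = 0.75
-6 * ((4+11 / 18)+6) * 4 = -764 / 3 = -254.67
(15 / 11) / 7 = 15 / 77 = 0.19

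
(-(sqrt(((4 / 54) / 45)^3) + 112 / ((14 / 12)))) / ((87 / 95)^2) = -288800 / 2523 - 722 * sqrt(30) / 49660209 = -114.47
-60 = -60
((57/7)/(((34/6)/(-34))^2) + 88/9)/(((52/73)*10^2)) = 26791/6300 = 4.25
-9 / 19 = -0.47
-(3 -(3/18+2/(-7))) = -131/42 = -3.12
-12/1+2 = -10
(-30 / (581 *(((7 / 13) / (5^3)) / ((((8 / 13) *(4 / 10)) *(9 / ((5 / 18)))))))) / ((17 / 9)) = -50.61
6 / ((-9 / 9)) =-6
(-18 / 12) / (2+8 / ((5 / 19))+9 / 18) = -15 / 329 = -0.05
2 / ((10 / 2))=2 / 5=0.40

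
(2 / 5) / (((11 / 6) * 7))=12 / 385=0.03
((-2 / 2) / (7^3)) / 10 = -1 / 3430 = -0.00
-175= -175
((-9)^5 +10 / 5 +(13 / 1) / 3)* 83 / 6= -7350812 / 9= -816756.89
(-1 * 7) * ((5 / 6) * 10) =-175 / 3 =-58.33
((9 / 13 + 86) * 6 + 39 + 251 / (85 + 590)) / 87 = 6.43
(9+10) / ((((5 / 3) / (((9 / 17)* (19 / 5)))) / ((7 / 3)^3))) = 123823 / 425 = 291.35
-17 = -17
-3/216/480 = -1/34560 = -0.00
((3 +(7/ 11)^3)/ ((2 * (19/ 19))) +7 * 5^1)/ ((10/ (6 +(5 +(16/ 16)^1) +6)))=438777/ 6655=65.93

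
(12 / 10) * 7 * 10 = 84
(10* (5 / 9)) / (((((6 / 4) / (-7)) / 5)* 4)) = -875 / 27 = -32.41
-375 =-375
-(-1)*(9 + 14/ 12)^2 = 3721/ 36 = 103.36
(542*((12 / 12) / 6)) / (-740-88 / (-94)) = -12737 / 104208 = -0.12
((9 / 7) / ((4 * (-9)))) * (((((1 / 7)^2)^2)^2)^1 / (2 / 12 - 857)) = 3 / 414915787174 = 0.00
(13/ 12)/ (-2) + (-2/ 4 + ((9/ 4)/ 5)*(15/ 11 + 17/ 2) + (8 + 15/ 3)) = 5411/ 330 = 16.40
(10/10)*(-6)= -6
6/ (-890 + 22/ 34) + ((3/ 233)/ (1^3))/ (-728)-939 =-14249262381/ 15174824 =-939.01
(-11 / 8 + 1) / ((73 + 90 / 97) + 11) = -97 / 21968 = -0.00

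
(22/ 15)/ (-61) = -22/ 915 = -0.02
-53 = -53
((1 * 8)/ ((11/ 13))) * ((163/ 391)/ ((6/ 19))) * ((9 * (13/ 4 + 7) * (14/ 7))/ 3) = 3301402/ 4301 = 767.59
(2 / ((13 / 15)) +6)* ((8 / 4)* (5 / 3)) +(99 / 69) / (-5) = 27.41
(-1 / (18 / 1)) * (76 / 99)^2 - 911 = -80361287 / 88209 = -911.03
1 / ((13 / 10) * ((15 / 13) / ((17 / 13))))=34 / 39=0.87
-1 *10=-10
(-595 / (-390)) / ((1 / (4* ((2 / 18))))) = 238 / 351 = 0.68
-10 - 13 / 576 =-5773 / 576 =-10.02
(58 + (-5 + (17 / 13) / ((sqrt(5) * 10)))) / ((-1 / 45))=-2385 - 153 * sqrt(5) / 130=-2387.63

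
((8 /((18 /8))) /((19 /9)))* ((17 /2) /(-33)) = -272 /627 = -0.43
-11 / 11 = -1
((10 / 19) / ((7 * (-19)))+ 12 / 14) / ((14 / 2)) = 44 / 361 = 0.12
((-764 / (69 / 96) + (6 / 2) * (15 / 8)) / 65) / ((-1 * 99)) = 0.16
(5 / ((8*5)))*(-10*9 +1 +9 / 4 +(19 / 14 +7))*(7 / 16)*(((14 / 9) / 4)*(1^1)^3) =-1.67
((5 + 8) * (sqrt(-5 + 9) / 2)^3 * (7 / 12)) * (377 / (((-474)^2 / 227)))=7787689 / 2696112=2.89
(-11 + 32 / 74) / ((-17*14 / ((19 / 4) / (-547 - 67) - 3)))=-169901 / 1272208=-0.13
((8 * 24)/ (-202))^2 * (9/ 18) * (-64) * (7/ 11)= -2064384/ 112211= -18.40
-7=-7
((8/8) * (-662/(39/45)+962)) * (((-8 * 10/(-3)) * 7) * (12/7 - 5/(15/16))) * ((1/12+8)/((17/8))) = -3038443520/5967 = -509207.90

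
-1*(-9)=9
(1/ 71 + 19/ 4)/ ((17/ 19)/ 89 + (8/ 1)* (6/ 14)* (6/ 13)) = 208200993/ 69594484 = 2.99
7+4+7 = 18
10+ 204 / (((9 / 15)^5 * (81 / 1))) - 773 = -4793543 / 6561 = -730.61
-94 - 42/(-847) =-11368/121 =-93.95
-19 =-19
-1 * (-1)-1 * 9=-8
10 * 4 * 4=160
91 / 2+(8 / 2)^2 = 61.50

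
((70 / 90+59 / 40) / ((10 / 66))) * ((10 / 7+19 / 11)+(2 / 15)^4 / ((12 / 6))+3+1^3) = 22622837701 / 212625000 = 106.40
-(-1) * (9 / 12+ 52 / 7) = 8.18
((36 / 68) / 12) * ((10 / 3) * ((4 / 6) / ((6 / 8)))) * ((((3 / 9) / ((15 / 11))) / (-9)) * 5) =-220 / 12393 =-0.02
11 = 11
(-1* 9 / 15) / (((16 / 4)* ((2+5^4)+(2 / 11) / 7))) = -231 / 965620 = -0.00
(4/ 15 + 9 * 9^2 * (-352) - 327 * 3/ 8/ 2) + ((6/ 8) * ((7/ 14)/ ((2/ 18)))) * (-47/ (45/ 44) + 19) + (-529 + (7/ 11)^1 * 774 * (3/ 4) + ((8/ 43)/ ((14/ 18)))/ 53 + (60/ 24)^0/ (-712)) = -192603221168909/ 749663376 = -256919.61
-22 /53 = -0.42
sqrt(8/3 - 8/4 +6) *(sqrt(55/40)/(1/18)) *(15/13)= 45 *sqrt(330)/13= 62.88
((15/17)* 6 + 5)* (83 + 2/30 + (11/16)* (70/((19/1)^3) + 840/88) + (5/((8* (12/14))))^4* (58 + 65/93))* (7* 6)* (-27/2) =-440646756078636905/710677561344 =-620037.52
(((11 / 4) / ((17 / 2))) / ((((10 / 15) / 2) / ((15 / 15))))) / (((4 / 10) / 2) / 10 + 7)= 275 / 1989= 0.14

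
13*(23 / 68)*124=9269 / 17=545.24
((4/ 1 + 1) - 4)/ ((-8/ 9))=-9/ 8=-1.12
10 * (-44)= -440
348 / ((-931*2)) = -174 / 931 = -0.19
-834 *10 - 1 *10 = -8350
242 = 242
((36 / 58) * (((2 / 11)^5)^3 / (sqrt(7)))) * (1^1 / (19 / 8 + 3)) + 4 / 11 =4718592 * sqrt(7) / 36463199270829217579 + 4 / 11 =0.36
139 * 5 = 695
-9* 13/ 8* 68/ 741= -51/ 38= -1.34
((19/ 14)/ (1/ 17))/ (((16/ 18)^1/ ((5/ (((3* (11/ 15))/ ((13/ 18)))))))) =104975/ 2464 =42.60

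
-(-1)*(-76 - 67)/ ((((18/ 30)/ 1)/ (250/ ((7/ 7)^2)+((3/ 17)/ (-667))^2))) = -59583.33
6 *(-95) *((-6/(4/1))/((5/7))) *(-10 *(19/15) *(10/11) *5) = -758100/11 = -68918.18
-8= -8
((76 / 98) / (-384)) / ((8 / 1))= -19 / 75264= -0.00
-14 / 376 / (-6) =7 / 1128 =0.01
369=369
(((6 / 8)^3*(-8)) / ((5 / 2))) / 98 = -27 / 1960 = -0.01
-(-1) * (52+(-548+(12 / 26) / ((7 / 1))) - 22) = -47132 / 91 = -517.93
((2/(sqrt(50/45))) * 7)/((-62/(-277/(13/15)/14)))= 4.89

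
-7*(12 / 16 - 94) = 2611 / 4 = 652.75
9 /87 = 3 /29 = 0.10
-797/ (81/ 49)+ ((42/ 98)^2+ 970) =1937062/ 3969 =488.05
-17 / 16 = -1.06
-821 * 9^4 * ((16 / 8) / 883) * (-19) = 204690078 / 883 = 231812.09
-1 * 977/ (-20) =977/ 20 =48.85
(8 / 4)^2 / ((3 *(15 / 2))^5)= 128 / 184528125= 0.00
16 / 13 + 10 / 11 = 306 / 143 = 2.14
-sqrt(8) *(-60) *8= 960 *sqrt(2)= 1357.65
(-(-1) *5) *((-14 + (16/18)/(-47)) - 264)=-588010/423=-1390.09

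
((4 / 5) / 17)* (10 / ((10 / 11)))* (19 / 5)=836 / 425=1.97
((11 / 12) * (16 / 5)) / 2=22 / 15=1.47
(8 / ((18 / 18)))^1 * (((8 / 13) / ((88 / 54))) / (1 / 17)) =7344 / 143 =51.36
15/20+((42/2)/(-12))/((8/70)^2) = -133.23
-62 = -62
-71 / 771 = -0.09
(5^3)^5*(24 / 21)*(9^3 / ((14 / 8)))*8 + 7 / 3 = 17085937500000343 / 147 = 116230867346941.11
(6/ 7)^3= 216/ 343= 0.63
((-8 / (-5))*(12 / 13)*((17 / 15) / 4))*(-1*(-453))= 189.56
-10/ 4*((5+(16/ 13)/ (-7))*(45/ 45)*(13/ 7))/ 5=-439/ 98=-4.48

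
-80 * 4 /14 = -160 /7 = -22.86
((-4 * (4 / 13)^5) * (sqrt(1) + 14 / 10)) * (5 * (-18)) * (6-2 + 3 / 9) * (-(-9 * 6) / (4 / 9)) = 35831808 / 28561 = 1254.57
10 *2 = 20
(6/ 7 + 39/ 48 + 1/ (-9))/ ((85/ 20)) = 1571/ 4284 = 0.37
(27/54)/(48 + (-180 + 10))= -1/244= -0.00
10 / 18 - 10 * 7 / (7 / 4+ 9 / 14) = -17305 / 603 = -28.70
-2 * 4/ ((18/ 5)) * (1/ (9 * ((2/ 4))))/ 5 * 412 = -3296/ 81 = -40.69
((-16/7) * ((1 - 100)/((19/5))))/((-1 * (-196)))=1980/6517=0.30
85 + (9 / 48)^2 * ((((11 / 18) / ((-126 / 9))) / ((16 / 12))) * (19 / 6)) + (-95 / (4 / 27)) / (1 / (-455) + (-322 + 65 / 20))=2894491478799 / 33266917376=87.01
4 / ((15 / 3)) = 4 / 5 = 0.80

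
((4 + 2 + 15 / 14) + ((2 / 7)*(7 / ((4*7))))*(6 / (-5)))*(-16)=-3912 / 35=-111.77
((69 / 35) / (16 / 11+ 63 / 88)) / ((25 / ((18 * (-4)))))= -437184 / 167125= -2.62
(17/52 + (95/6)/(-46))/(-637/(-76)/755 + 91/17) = -15119630/4693470873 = -0.00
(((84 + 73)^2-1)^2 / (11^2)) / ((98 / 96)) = 29161147392 / 5929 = 4918392.21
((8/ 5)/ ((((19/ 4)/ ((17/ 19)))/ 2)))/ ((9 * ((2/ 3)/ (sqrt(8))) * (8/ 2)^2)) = 68 * sqrt(2)/ 5415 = 0.02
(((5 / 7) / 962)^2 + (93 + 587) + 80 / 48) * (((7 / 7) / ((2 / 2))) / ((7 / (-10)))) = -973.81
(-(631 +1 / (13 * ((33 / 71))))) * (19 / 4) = -2572315 / 858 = -2998.04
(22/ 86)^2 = 121/ 1849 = 0.07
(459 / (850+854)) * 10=765 / 284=2.69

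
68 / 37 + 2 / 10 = 377 / 185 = 2.04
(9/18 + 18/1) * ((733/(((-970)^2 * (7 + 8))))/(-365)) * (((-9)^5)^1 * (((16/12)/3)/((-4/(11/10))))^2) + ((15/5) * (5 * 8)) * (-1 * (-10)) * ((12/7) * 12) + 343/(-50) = 59327958945501341/2403999500000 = 24678.86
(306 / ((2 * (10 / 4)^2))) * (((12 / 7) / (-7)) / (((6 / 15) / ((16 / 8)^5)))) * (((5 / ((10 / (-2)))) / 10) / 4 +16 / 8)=-1160352 / 1225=-947.23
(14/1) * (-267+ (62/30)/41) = -2298436/615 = -3737.29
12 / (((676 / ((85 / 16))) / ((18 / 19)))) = 2295 / 25688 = 0.09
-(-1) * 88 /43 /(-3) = -0.68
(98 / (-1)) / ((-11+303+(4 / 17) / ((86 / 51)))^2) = -90601 / 78901922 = -0.00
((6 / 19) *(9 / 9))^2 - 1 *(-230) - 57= 62489 / 361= 173.10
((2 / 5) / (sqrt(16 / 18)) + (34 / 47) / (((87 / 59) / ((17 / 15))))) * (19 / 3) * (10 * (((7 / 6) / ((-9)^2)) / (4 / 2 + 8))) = 133 * sqrt(2) / 4860 + 2267783 / 44713215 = 0.09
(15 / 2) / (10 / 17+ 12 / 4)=255 / 122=2.09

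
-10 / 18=-5 / 9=-0.56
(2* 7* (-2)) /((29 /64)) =-1792 /29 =-61.79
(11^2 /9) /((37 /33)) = 1331 /111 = 11.99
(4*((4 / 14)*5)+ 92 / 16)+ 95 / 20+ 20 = 507 / 14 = 36.21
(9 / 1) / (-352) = -9 / 352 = -0.03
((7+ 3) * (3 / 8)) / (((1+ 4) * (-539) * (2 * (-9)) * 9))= 1 / 116424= 0.00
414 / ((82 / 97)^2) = 1947663 / 3362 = 579.32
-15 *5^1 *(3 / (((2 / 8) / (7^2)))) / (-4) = 11025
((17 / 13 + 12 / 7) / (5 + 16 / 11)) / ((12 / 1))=3025 / 77532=0.04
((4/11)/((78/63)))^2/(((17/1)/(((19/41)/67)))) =33516/954947851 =0.00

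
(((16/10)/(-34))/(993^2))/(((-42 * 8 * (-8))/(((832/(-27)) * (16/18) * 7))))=208/61100526285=0.00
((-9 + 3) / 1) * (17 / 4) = -51 / 2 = -25.50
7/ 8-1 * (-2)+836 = 6711/ 8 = 838.88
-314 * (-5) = 1570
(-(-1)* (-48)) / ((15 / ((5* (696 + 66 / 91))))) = -1014432 / 91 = -11147.60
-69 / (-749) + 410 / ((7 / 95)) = 4167719 / 749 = 5564.38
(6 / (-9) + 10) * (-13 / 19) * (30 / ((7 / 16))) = -8320 / 19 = -437.89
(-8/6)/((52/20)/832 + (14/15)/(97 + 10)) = -136960/1217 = -112.54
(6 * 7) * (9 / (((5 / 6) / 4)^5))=3009871872 / 3125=963159.00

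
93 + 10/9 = 847/9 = 94.11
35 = 35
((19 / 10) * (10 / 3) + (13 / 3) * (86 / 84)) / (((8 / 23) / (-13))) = -405743 / 1008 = -402.52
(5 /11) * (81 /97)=405 /1067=0.38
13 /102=0.13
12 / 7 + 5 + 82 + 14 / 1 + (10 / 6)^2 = 6646 / 63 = 105.49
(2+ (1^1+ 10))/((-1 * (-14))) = 13/14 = 0.93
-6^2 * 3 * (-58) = 6264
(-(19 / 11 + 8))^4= 8952.91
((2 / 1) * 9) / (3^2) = 2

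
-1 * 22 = -22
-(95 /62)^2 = -9025 /3844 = -2.35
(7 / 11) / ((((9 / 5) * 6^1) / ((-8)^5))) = -1930.77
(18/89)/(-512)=-0.00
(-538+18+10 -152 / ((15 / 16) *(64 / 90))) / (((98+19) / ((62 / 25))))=-5084 / 325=-15.64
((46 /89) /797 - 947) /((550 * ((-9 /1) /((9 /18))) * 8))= 13434701 /1123578720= 0.01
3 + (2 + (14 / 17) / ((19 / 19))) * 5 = 291 / 17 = 17.12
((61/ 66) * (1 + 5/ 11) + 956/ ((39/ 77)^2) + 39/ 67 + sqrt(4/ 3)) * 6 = 4 * sqrt(3) + 91950471478/ 4110249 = 22377.95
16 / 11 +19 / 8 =337 / 88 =3.83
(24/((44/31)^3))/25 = 89373/266200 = 0.34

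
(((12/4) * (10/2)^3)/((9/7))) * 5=4375/3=1458.33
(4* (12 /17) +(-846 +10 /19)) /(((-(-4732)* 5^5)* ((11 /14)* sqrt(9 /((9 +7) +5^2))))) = -136088* sqrt(41) /5629284375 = -0.00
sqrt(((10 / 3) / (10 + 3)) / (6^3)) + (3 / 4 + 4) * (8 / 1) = sqrt(65) / 234 + 38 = 38.03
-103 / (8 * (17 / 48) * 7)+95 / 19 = -23 / 119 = -0.19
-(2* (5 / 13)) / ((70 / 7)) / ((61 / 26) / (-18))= 36 / 61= 0.59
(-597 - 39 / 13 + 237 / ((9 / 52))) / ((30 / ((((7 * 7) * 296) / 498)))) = 8368808 / 11205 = 746.88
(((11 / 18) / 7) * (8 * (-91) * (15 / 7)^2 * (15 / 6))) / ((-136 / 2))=10.73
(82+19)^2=10201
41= 41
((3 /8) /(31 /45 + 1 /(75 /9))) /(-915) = -45 /88816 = -0.00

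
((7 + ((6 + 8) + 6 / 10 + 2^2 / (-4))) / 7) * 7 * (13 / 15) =1339 / 75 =17.85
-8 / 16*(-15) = 15 / 2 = 7.50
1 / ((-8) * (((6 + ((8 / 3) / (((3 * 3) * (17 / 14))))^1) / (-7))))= 3213 / 22928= 0.14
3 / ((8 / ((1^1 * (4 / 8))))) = 3 / 16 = 0.19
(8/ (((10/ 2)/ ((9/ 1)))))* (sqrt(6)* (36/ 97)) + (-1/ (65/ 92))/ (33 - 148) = 4/ 325 + 2592* sqrt(6)/ 485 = 13.10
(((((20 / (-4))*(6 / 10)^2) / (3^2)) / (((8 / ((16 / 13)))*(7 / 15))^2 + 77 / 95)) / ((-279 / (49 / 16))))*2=665 / 1516334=0.00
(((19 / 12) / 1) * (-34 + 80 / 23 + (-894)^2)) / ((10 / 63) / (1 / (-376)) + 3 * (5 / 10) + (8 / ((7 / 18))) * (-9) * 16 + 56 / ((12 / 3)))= -3667154337 / 8712745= -420.90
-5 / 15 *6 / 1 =-2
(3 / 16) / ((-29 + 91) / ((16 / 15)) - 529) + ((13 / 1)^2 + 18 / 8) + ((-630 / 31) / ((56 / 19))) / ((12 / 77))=127.01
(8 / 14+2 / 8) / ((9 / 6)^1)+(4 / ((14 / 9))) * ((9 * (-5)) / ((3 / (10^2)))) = -161977 / 42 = -3856.60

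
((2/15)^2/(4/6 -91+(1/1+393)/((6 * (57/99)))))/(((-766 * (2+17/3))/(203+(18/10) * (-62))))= -8683/744360500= -0.00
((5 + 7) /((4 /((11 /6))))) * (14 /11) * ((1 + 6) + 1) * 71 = 3976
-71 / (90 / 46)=-1633 / 45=-36.29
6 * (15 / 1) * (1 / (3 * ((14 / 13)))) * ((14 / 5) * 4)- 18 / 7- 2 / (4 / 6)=2145 / 7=306.43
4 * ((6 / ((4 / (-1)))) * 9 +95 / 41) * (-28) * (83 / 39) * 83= 353763928 / 1599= 221240.73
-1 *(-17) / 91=17 / 91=0.19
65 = 65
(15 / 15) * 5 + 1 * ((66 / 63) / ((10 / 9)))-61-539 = -20792 / 35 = -594.06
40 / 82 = 20 / 41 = 0.49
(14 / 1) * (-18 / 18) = -14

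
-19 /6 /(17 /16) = -152 /51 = -2.98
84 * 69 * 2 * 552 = 6398784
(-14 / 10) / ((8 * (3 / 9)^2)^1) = -63 / 40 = -1.58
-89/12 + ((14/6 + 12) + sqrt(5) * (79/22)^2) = 35.75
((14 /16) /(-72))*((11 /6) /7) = -0.00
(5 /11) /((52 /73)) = 365 /572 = 0.64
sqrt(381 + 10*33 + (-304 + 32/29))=3*sqrt(38135)/29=20.20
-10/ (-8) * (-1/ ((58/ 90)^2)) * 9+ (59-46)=-14.09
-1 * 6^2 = -36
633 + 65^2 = 4858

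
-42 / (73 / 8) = -336 / 73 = -4.60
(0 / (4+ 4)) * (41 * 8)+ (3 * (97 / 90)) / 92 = 0.04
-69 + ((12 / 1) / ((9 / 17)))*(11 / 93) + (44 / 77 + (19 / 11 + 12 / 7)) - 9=-1531867 / 21483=-71.31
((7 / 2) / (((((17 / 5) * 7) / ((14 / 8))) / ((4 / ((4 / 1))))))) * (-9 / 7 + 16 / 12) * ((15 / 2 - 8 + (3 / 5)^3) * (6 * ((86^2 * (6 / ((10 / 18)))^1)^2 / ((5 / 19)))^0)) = -71 / 3400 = -0.02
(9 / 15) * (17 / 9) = 17 / 15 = 1.13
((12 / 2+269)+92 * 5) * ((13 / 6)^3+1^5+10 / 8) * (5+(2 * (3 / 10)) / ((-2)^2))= 13541101 / 288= 47017.71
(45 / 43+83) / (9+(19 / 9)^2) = 146367 / 23435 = 6.25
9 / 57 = 3 / 19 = 0.16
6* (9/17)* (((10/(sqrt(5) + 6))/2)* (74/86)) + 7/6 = 518267/135966 - 9990* sqrt(5)/22661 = 2.83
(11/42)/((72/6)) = 11/504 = 0.02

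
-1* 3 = -3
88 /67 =1.31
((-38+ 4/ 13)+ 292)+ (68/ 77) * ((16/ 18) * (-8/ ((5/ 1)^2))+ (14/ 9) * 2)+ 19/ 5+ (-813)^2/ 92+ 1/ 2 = 7445.55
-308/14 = -22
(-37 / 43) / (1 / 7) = -259 / 43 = -6.02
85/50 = 17/10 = 1.70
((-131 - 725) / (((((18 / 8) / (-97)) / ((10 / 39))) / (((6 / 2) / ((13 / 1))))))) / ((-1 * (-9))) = 3321280 / 13689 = 242.62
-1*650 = -650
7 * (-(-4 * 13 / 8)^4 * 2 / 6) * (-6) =199927 / 8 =24990.88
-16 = -16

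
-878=-878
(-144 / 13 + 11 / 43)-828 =-468901 / 559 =-838.82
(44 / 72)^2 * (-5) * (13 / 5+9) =-3509 / 162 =-21.66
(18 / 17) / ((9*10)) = 1 / 85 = 0.01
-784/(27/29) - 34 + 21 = -23087/27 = -855.07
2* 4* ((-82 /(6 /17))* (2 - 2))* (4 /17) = 0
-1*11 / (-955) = 11 / 955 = 0.01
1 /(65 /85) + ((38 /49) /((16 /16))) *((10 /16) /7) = 24559 /17836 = 1.38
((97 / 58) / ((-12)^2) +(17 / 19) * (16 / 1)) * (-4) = -2273587 / 39672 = -57.31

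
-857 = -857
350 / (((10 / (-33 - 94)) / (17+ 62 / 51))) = -4129405 / 51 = -80968.73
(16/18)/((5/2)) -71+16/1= -2459/45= -54.64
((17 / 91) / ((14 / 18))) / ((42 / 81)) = 4131 / 8918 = 0.46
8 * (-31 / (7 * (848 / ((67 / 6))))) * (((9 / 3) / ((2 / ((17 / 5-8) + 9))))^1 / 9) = -0.34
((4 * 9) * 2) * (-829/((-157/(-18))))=-1074384/157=-6843.21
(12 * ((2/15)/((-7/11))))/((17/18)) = -1584/595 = -2.66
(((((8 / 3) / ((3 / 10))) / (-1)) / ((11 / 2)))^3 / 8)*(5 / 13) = -2560000 / 12613887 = -0.20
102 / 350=51 / 175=0.29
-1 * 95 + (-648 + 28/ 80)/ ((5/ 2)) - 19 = -18653/ 50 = -373.06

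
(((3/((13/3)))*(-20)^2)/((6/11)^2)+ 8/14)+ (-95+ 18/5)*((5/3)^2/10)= 1483949/1638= 905.95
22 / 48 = 11 / 24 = 0.46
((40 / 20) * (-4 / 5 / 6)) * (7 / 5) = -0.37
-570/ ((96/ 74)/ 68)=-59755/ 2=-29877.50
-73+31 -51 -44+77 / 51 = -6910 / 51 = -135.49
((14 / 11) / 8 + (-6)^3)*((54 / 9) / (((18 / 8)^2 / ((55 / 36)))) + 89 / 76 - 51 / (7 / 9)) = 76843484471 / 5688144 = 13509.41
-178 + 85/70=-2475/14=-176.79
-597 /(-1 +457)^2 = -199 /69312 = -0.00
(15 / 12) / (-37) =-5 / 148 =-0.03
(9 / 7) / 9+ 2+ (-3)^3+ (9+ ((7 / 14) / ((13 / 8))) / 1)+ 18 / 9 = -1233 / 91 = -13.55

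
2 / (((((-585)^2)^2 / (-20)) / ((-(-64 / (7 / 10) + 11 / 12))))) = -15206 / 491895392625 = -0.00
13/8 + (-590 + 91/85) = -399367/680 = -587.30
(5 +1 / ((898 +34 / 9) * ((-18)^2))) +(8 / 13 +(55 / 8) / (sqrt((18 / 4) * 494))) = 55 * sqrt(247) / 5928 +21328861 / 3798288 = 5.76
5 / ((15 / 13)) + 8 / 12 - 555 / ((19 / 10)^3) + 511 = 2984244 / 6859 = 435.08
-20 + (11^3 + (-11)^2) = 1432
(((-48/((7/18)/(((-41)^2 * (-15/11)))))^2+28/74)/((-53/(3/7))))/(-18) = 8780457767427103/244162149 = 35961584.56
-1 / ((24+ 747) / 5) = -5 / 771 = -0.01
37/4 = 9.25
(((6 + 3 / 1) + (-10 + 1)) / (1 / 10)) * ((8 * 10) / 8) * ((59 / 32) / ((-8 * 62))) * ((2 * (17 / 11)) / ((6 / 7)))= 0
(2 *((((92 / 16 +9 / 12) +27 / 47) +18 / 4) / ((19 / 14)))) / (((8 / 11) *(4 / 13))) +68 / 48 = 831997 / 10716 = 77.64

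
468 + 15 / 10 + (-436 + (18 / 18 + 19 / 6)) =113 / 3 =37.67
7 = 7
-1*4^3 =-64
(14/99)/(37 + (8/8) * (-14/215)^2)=647150/169341579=0.00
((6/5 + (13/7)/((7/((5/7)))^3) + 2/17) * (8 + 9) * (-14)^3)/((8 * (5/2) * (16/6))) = -277124823/240100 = -1154.21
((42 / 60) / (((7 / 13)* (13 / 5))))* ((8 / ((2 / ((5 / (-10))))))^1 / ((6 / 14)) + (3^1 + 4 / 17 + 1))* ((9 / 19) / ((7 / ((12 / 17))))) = -0.01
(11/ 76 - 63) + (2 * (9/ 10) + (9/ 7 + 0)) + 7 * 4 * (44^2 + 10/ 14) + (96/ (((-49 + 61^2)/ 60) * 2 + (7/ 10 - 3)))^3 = 249608518130582293/ 4607980778660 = 54168.74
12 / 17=0.71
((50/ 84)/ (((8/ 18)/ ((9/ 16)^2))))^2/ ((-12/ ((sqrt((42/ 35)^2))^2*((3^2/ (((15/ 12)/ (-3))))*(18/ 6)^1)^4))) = -7625597484987/ 20070400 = -379942.48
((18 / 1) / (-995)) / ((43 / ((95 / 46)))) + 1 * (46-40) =1180695 / 196811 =6.00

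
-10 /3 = -3.33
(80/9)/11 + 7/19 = 2213/1881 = 1.18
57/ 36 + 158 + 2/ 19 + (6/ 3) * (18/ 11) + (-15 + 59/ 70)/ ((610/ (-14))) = 624520889/ 3824700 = 163.29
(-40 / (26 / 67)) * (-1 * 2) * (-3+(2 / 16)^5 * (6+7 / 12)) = -395155615 / 638976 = -618.42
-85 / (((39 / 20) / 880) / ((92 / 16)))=-8602000 / 39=-220564.10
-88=-88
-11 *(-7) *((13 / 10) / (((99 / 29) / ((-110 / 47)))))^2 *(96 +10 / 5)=1072505434 / 178929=5994.03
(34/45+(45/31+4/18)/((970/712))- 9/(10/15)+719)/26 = 38293289/1407276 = 27.21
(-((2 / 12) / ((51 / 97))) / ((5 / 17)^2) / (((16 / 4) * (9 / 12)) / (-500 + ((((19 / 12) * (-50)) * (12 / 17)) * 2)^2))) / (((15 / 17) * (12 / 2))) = -672307 / 243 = -2766.70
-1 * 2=-2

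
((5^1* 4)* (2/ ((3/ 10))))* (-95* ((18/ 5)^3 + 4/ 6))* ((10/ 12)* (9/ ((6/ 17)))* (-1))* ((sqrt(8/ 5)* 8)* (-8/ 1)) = -2934762496* sqrt(10)/ 9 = -1031170431.00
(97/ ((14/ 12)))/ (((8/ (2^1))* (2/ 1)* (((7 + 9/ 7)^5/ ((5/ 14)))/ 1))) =499065/ 5250854144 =0.00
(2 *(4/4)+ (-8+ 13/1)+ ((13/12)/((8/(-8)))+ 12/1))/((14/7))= 215/24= 8.96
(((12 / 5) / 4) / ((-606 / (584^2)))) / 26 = -85264 / 6565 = -12.99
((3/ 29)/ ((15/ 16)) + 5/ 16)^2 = 962361/ 5382400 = 0.18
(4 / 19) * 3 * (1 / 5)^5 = 12 / 59375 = 0.00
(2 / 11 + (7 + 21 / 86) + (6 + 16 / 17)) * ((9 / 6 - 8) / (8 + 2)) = -3003689 / 321640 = -9.34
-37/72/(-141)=37/10152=0.00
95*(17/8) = 1615/8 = 201.88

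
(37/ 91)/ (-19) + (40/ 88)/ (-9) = -12308/ 171171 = -0.07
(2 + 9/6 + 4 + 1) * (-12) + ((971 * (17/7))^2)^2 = 74245922063895499/2401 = 30922916311493.34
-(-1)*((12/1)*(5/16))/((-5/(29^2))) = -2523/4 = -630.75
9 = 9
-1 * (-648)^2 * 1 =-419904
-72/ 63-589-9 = -4194/ 7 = -599.14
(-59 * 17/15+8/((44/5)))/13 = -10883/2145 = -5.07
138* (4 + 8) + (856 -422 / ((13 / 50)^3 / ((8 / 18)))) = -161330224 / 19773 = -8159.12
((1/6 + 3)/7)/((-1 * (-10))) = 19/420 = 0.05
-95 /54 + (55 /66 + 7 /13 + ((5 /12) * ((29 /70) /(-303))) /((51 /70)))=-0.39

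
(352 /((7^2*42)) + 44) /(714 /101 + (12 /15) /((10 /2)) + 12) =5216650 /2271003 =2.30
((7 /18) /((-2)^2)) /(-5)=-7 /360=-0.02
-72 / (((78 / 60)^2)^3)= -72000000 / 4826809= -14.92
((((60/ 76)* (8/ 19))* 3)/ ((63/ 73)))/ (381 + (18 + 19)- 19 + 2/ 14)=1460/ 504317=0.00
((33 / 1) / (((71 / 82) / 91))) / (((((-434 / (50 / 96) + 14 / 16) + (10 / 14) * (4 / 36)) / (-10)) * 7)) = 4432428000 / 744598513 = 5.95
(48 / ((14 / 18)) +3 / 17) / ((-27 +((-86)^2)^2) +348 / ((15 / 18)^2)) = 184125 / 162736338107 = 0.00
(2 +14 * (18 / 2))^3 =2097152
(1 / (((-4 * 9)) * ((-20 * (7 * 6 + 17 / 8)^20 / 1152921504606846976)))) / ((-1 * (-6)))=41538374868278621028243970633760768 / 121850657301714329870268867180888439027052499157584135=0.00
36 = 36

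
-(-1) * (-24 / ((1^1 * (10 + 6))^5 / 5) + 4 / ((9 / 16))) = 8388473 / 1179648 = 7.11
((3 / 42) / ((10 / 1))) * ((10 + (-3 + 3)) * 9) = 9 / 14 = 0.64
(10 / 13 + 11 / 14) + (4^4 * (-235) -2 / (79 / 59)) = -864979599 / 14378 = -60159.94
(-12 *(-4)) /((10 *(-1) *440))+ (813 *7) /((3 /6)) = 3130047 /275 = 11381.99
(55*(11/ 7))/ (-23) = -3.76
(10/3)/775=2/465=0.00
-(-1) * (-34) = -34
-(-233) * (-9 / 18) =-233 / 2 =-116.50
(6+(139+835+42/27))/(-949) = -8834/8541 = -1.03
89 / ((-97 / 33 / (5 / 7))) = -14685 / 679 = -21.63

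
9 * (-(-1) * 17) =153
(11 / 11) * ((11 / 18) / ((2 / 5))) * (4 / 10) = 11 / 18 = 0.61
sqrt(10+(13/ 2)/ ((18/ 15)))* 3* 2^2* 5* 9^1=90* sqrt(555)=2120.26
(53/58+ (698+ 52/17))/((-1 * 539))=-692145/531454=-1.30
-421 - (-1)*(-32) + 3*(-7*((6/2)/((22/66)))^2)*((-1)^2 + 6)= -12360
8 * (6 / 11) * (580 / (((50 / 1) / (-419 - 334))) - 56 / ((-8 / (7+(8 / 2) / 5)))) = -2083248 / 55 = -37877.24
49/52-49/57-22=-64963/2964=-21.92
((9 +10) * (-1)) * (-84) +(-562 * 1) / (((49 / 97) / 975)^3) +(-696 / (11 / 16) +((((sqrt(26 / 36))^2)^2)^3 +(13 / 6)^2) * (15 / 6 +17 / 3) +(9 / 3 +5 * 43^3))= -1067196245863084633365913117 / 264099273330816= -4040890504557.71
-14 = -14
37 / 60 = 0.62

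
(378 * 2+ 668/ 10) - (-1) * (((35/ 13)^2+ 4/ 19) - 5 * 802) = -51050741/ 16055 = -3179.74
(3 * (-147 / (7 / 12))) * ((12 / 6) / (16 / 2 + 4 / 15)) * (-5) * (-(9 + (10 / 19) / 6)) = -4895100 / 589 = -8310.87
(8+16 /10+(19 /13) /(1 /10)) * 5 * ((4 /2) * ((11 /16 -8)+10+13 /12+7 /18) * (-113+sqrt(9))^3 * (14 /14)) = -156862675750 /117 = -1340706630.34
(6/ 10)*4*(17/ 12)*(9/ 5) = 153/ 25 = 6.12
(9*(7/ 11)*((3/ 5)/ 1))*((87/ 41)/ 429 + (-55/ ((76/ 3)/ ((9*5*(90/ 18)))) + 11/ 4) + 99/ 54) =-20376032607/ 12253670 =-1662.85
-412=-412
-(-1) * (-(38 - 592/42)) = -502/21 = -23.90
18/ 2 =9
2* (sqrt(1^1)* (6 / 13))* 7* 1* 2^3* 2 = 1344 / 13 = 103.38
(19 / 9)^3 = 6859 / 729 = 9.41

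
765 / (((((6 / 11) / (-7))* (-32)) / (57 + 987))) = 5124735 / 16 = 320295.94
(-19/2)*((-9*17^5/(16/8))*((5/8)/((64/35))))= 42489220725/2048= 20746689.81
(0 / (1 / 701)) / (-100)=0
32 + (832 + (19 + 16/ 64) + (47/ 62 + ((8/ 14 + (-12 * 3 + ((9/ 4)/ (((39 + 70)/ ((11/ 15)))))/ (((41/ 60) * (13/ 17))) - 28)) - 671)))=149.61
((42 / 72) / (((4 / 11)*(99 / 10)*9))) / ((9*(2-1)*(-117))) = -35 / 2047032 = -0.00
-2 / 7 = -0.29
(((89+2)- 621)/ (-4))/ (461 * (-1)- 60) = -0.25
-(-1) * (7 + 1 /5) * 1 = 36 /5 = 7.20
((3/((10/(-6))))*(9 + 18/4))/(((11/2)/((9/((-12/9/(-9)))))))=-59049/220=-268.40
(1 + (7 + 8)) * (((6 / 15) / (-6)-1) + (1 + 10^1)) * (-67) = -159728 / 15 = -10648.53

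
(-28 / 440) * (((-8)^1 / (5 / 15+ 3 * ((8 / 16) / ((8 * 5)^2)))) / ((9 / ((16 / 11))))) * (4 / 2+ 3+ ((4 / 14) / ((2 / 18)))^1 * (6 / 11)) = 20193280 / 12813537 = 1.58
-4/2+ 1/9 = -17/9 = -1.89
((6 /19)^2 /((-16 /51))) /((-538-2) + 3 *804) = -51 /300352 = -0.00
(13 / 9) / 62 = 13 / 558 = 0.02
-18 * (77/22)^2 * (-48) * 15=158760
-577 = -577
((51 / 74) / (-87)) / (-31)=17 / 66526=0.00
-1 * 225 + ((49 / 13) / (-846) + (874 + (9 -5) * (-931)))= -33818899 / 10998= -3075.00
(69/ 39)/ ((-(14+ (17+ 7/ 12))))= -276/ 4927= -0.06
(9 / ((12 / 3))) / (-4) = -9 / 16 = -0.56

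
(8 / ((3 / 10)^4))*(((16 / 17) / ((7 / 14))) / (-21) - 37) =-1059280000 / 28917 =-36631.74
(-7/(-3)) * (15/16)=35/16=2.19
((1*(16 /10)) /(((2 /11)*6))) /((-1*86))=-0.02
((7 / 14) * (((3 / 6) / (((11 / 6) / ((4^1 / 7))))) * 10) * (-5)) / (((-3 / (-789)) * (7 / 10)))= -789000 / 539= -1463.82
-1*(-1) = 1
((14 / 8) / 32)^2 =0.00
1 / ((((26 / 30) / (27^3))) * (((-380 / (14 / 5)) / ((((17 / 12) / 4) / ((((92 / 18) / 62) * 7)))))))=-93356469 / 908960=-102.71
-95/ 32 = -2.97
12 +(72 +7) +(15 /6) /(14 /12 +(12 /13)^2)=188812 /2047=92.24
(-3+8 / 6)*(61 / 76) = -305 / 228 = -1.34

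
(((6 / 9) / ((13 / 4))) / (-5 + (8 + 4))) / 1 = 8 / 273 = 0.03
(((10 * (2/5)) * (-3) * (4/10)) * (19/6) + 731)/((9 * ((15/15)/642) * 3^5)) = 255302/1215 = 210.13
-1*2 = -2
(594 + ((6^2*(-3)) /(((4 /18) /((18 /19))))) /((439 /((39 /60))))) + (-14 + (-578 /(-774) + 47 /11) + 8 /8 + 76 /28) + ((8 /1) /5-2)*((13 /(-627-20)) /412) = 97404071637713089 /165638510612190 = 588.05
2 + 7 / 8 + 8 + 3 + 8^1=175 / 8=21.88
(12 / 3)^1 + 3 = 7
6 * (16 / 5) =96 / 5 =19.20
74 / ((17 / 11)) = 814 / 17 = 47.88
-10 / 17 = -0.59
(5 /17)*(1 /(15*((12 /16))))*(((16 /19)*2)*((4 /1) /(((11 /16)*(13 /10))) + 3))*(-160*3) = -21893120 /138567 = -158.00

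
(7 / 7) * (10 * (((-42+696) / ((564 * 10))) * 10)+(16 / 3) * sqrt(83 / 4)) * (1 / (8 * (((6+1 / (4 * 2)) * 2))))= 545 / 4606+4 * sqrt(83) / 147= 0.37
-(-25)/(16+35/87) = 1.52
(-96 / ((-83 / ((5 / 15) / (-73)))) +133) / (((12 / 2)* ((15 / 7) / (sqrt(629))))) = 125349* sqrt(629) / 12118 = 259.43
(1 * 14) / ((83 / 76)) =12.82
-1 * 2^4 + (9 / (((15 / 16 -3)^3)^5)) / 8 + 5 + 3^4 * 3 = 232.00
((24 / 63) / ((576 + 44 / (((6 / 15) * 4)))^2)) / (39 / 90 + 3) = 320 / 1050388129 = 0.00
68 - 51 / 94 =6341 / 94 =67.46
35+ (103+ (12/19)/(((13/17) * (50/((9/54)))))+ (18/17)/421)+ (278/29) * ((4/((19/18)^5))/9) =23593320741284621/167024577117775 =141.26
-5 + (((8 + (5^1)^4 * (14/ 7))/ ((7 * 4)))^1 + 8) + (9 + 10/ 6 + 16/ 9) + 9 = 8741/ 126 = 69.37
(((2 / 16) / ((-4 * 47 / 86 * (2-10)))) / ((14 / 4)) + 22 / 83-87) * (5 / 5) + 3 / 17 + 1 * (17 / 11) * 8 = -74.19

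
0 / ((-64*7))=0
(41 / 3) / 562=41 / 1686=0.02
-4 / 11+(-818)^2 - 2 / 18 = 66243229 / 99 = 669123.53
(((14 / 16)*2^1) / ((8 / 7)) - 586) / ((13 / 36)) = -168327 / 104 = -1618.53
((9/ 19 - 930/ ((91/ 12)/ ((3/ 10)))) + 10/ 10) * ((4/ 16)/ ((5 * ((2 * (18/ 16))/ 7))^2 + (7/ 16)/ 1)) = -53431/ 18278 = -2.92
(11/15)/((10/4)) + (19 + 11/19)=28318/1425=19.87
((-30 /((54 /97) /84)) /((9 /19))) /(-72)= 64505 /486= 132.73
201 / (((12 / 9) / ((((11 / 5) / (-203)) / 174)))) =-2211 / 235480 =-0.01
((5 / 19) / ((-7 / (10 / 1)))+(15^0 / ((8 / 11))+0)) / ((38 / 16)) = 1063 / 2527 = 0.42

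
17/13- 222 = -2869/13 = -220.69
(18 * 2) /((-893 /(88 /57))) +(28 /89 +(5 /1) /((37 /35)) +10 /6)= 1114445942 /167616993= 6.65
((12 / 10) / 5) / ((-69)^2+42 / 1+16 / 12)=18 / 360325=0.00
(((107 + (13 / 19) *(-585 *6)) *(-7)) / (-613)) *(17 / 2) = -5188043 / 23294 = -222.72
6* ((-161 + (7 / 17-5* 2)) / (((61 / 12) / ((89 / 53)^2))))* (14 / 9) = -2572740800 / 2912933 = -883.21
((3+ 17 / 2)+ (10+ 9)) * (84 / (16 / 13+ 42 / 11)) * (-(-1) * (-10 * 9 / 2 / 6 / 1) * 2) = -2747745 / 361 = -7611.48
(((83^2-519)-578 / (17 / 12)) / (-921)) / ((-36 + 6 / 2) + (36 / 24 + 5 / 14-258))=1897 / 84732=0.02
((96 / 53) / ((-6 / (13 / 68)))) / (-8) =13 / 1802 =0.01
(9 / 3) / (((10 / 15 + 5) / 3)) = 27 / 17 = 1.59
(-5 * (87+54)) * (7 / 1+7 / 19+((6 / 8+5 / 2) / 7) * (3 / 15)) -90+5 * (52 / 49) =-19904389 / 3724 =-5344.90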